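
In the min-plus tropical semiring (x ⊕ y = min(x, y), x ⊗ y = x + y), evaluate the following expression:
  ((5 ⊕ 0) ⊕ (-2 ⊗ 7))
((5 ⊕ 0) ⊕ (-2 ⊗ 7)) = 0

Expand innermost to outermost. Recall ⊕ takes the minimum of its arguments and ⊗ takes their sum. Working out the expression ((5 ⊕ 0) ⊕ (-2 ⊗ 7)) gives 0.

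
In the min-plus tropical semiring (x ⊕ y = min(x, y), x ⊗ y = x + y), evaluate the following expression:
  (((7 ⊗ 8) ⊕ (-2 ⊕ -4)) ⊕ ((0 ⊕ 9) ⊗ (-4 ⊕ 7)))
(((7 ⊗ 8) ⊕ (-2 ⊕ -4)) ⊕ ((0 ⊕ 9) ⊗ (-4 ⊕ 7))) = -4

Expand innermost to outermost. Recall ⊕ takes the minimum of its arguments and ⊗ takes their sum. Working out the expression (((7 ⊗ 8) ⊕ (-2 ⊕ -4)) ⊕ ((0 ⊕ 9) ⊗ (-4 ⊕ 7))) gives -4.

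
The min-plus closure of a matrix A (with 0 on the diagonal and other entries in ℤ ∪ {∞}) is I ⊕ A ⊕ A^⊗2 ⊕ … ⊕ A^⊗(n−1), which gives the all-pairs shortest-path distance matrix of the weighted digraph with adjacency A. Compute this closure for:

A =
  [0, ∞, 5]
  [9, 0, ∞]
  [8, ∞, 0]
Closure =
  [0, ∞, 5]
  [9, 0, 14]
  [8, ∞, 0]

This is the Floyd-Warshall all-pairs shortest-path computation. For each intermediate vertex k = 0, 1, …, 2, update dist[i][j] ← min(dist[i][j], dist[i][k] + dist[k][j]). The final matrix gives, for each (i, j), the minimum total weight of any directed path from i to j (possibly empty when i = j).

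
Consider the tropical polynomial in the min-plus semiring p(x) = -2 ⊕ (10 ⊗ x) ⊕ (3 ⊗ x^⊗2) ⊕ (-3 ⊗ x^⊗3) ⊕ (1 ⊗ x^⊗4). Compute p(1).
p(1) = -2

A tropical monomial a ⊗ x^⊗i evaluates to a + i · x. Evaluating each term at x = 1:
  Term 0 contributes -2 + 0 · 1 = -2
  Term 1 contributes 10 + 1 · 1 = 11
  Term 2 contributes 3 + 2 · 1 = 5
  Term 3 contributes -3 + 3 · 1 = 0
  Term 4 contributes 1 + 4 · 1 = 5
p(1) = ⊕ of these = min[-2, 11, 5, 0, 5] = -2.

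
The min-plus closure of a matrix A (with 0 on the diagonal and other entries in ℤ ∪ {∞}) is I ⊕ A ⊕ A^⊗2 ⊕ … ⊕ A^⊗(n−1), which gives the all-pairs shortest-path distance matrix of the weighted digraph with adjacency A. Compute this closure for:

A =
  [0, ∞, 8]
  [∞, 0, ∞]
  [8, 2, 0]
Closure =
  [0, 10, 8]
  [∞, 0, ∞]
  [8, 2, 0]

This is the Floyd-Warshall all-pairs shortest-path computation. For each intermediate vertex k = 0, 1, …, 2, update dist[i][j] ← min(dist[i][j], dist[i][k] + dist[k][j]). The final matrix gives, for each (i, j), the minimum total weight of any directed path from i to j (possibly empty when i = j).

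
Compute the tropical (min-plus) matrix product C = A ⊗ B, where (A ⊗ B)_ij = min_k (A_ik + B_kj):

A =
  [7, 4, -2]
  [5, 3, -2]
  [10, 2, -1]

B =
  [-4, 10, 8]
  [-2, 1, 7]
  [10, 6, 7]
A ⊗ B =
  [2, 4, 5]
  [1, 4, 5]
  [0, 3, 6]

Apply the min-plus product entry-by-entry:
  C[0][0] = min over k of (A[0][0] + B[0][0] = 7 + -4 = 3, A[0][1] + B[1][0] = 4 + -2 = 2, A[0][2] + B[2][0] = -2 + 10 = 8) = 2 (attained at k = 1)
  C[0][1] = min over k of (A[0][0] + B[0][1] = 7 + 10 = 17, A[0][1] + B[1][1] = 4 + 1 = 5, A[0][2] + B[2][1] = -2 + 6 = 4) = 4 (attained at k = 2)
  C[0][2] = min over k of (A[0][0] + B[0][2] = 7 + 8 = 15, A[0][1] + B[1][2] = 4 + 7 = 11, A[0][2] + B[2][2] = -2 + 7 = 5) = 5 (attained at k = 2)
  C[1][0] = min over k of (A[1][0] + B[0][0] = 5 + -4 = 1, A[1][1] + B[1][0] = 3 + -2 = 1, A[1][2] + B[2][0] = -2 + 10 = 8) = 1 (attained at k = 0)
  C[1][1] = min over k of (A[1][0] + B[0][1] = 5 + 10 = 15, A[1][1] + B[1][1] = 3 + 1 = 4, A[1][2] + B[2][1] = -2 + 6 = 4) = 4 (attained at k = 1)
  C[1][2] = min over k of (A[1][0] + B[0][2] = 5 + 8 = 13, A[1][1] + B[1][2] = 3 + 7 = 10, A[1][2] + B[2][2] = -2 + 7 = 5) = 5 (attained at k = 2)
  C[2][0] = min over k of (A[2][0] + B[0][0] = 10 + -4 = 6, A[2][1] + B[1][0] = 2 + -2 = 0, A[2][2] + B[2][0] = -1 + 10 = 9) = 0 (attained at k = 1)
  C[2][1] = min over k of (A[2][0] + B[0][1] = 10 + 10 = 20, A[2][1] + B[1][1] = 2 + 1 = 3, A[2][2] + B[2][1] = -1 + 6 = 5) = 3 (attained at k = 1)
  C[2][2] = min over k of (A[2][0] + B[0][2] = 10 + 8 = 18, A[2][1] + B[1][2] = 2 + 7 = 9, A[2][2] + B[2][2] = -1 + 7 = 6) = 6 (attained at k = 2)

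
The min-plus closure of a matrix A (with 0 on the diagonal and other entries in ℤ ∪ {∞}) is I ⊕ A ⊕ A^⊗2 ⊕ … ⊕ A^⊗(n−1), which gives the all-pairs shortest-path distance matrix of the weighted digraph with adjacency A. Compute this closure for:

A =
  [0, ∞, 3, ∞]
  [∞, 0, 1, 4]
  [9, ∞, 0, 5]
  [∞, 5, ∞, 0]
Closure =
  [0, 13, 3, 8]
  [10, 0, 1, 4]
  [9, 10, 0, 5]
  [15, 5, 6, 0]

This is the Floyd-Warshall all-pairs shortest-path computation. For each intermediate vertex k = 0, 1, …, 3, update dist[i][j] ← min(dist[i][j], dist[i][k] + dist[k][j]). The final matrix gives, for each (i, j), the minimum total weight of any directed path from i to j (possibly empty when i = j).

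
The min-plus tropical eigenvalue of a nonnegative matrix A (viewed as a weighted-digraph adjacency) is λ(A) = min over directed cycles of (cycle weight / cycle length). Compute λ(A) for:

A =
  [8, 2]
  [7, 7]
λ(A) = 9/2

Enumerate directed cycles and compute their means (weight / length). Sample:
  cycle 0 → 0: weight = 8, length = 1, mean = 8/1 ≈ 8.000
  cycle 1 → 1: weight = 7, length = 1, mean = 7/1 ≈ 7.000
  cycle 0 → 1 → 0: weight = 9, length = 2, mean = 9/2 ≈ 4.500
  cycle 1 → 0 → 1: weight = 9, length = 2, mean = 9/2 ≈ 4.500
Minimum mean = 4.500, attained e.g. along the cycle 0 → 1 → 0 with weight 9 and length 2. So λ(A) = 9/2 = 9/2.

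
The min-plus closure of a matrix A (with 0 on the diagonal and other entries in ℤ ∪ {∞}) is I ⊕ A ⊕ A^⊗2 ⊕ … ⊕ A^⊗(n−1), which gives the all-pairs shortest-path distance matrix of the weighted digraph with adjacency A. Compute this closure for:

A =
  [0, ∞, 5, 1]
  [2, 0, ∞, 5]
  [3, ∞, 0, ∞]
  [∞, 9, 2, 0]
Closure =
  [0, 10, 3, 1]
  [2, 0, 5, 3]
  [3, 13, 0, 4]
  [5, 9, 2, 0]

This is the Floyd-Warshall all-pairs shortest-path computation. For each intermediate vertex k = 0, 1, …, 3, update dist[i][j] ← min(dist[i][j], dist[i][k] + dist[k][j]). The final matrix gives, for each (i, j), the minimum total weight of any directed path from i to j (possibly empty when i = j).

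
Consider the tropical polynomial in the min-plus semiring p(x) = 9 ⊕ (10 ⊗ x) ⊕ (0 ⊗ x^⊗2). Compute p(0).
p(0) = 0

A tropical monomial a ⊗ x^⊗i evaluates to a + i · x. Evaluating each term at x = 0:
  Term 0 contributes 9 + 0 · 0 = 9
  Term 1 contributes 10 + 1 · 0 = 10
  Term 2 contributes 0 + 2 · 0 = 0
p(0) = ⊕ of these = min[9, 10, 0] = 0.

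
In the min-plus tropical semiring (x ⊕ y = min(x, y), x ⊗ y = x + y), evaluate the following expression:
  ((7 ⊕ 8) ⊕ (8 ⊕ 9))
((7 ⊕ 8) ⊕ (8 ⊕ 9)) = 7

Expand innermost to outermost. Recall ⊕ takes the minimum of its arguments and ⊗ takes their sum. Working out the expression ((7 ⊕ 8) ⊕ (8 ⊕ 9)) gives 7.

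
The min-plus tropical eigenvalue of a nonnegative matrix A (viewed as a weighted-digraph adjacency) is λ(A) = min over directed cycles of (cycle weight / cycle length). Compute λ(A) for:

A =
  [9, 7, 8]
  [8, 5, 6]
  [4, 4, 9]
λ(A) = 5

Enumerate directed cycles and compute their means (weight / length). Sample:
  cycle 0 → 0: weight = 9, length = 1, mean = 9/1 ≈ 9.000
  cycle 1 → 1: weight = 5, length = 1, mean = 5/1 ≈ 5.000
  cycle 2 → 2: weight = 9, length = 1, mean = 9/1 ≈ 9.000
  cycle 0 → 1 → 0: weight = 15, length = 2, mean = 15/2 ≈ 7.500
  cycle 0 → 2 → 0: weight = 12, length = 2, mean = 12/2 ≈ 6.000
  cycle 1 → 0 → 1: weight = 15, length = 2, mean = 15/2 ≈ 7.500
Minimum mean = 5.000, attained e.g. along the cycle 1 → 1 with weight 5 and length 1. So λ(A) = 5/1 = 5.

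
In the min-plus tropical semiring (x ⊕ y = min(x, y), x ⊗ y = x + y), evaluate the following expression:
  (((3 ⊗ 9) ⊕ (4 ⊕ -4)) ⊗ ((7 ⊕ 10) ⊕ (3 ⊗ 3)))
(((3 ⊗ 9) ⊕ (4 ⊕ -4)) ⊗ ((7 ⊕ 10) ⊕ (3 ⊗ 3))) = 2

Expand innermost to outermost. Recall ⊕ takes the minimum of its arguments and ⊗ takes their sum. Working out the expression (((3 ⊗ 9) ⊕ (4 ⊕ -4)) ⊗ ((7 ⊕ 10) ⊕ (3 ⊗ 3))) gives 2.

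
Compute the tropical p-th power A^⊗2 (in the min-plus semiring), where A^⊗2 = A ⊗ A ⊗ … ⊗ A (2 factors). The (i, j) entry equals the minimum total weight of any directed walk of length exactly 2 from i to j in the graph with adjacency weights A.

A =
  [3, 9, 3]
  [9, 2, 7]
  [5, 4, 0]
A^⊗2 =
  [6, 7, 3]
  [11, 4, 7]
  [5, 4, 0]

Each entry (A^⊗2)_ij equals the minimum over all length-2 walks i = v_0 → v_1 → … → v_2 = j of Σ_t A[v_t][v_{t+1}]. For example, for (i, j) = (0, 2) we minimise over 3 possible intermediate vertex sequences; the minimum is 3, attained along the walk 0 → 2 → 2.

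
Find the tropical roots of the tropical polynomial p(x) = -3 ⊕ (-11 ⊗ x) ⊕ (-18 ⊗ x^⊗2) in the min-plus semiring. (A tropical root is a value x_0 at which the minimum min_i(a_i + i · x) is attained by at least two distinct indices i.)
Roots: {7, 8}

Each tropical root is a break point of the lower envelope of the lines y = a_i + i · x (there are 3 lines, with slopes 0, 1, ..., 2). Only the lines that attain the minimum somewhere contribute to roots; other lines are dominated. Here the surviving (envelope) indices are i = 2, i = 1, i = 0.
Intersections between consecutive envelope lines give the roots: for adjacent envelope indices i < j the intersection is x = (a_i − a_j) / (j − i). Reading off the sorted break points: {7, 8}.
Verification: at each break x_0, at least two indices attain the minimum of min_i(a_i + i · x_0).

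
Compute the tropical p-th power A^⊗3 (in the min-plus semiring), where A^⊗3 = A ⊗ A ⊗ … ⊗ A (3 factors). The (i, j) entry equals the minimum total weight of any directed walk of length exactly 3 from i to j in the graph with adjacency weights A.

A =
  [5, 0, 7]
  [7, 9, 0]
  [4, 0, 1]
A^⊗3 =
  [4, 0, 1]
  [5, 1, 0]
  [4, 0, 1]

Each entry (A^⊗3)_ij equals the minimum over all length-3 walks i = v_0 → v_1 → … → v_3 = j of Σ_t A[v_t][v_{t+1}]. For example, for (i, j) = (0, 2) we minimise over 9 possible intermediate vertex sequences; the minimum is 1, attained along the walk 0 → 1 → 2 → 2.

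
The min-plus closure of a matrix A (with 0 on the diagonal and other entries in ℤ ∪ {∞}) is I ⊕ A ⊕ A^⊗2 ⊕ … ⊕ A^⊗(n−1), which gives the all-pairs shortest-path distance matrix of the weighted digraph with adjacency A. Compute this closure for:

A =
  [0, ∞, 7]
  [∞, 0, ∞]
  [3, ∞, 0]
Closure =
  [0, ∞, 7]
  [∞, 0, ∞]
  [3, ∞, 0]

This is the Floyd-Warshall all-pairs shortest-path computation. For each intermediate vertex k = 0, 1, …, 2, update dist[i][j] ← min(dist[i][j], dist[i][k] + dist[k][j]). The final matrix gives, for each (i, j), the minimum total weight of any directed path from i to j (possibly empty when i = j).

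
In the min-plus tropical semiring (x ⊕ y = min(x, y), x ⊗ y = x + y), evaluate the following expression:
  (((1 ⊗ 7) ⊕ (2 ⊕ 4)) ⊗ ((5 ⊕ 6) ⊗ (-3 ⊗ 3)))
(((1 ⊗ 7) ⊕ (2 ⊕ 4)) ⊗ ((5 ⊕ 6) ⊗ (-3 ⊗ 3))) = 7

Expand innermost to outermost. Recall ⊕ takes the minimum of its arguments and ⊗ takes their sum. Working out the expression (((1 ⊗ 7) ⊕ (2 ⊕ 4)) ⊗ ((5 ⊕ 6) ⊗ (-3 ⊗ 3))) gives 7.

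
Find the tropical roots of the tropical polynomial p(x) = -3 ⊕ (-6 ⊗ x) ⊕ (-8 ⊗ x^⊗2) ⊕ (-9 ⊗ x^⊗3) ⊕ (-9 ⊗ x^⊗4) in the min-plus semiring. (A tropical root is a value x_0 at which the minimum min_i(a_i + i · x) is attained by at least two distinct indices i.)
Roots: {0, 1, 2, 3}

Each tropical root is a break point of the lower envelope of the lines y = a_i + i · x (there are 5 lines, with slopes 0, 1, ..., 4). Only the lines that attain the minimum somewhere contribute to roots; other lines are dominated. Here the surviving (envelope) indices are i = 4, i = 3, i = 2, i = 1, i = 0.
Intersections between consecutive envelope lines give the roots: for adjacent envelope indices i < j the intersection is x = (a_i − a_j) / (j − i). Reading off the sorted break points: {0, 1, 2, 3}.
Verification: at each break x_0, at least two indices attain the minimum of min_i(a_i + i · x_0).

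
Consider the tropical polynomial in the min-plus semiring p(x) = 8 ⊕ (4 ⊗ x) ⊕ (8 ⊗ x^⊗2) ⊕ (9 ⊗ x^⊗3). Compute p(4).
p(4) = 8

A tropical monomial a ⊗ x^⊗i evaluates to a + i · x. Evaluating each term at x = 4:
  Term 0 contributes 8 + 0 · 4 = 8
  Term 1 contributes 4 + 1 · 4 = 8
  Term 2 contributes 8 + 2 · 4 = 16
  Term 3 contributes 9 + 3 · 4 = 21
p(4) = ⊕ of these = min[8, 8, 16, 21] = 8.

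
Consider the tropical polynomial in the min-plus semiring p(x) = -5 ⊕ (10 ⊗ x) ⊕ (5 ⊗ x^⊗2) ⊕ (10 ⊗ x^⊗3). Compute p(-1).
p(-1) = -5

A tropical monomial a ⊗ x^⊗i evaluates to a + i · x. Evaluating each term at x = -1:
  Term 0 contributes -5 + 0 · -1 = -5
  Term 1 contributes 10 + 1 · -1 = 9
  Term 2 contributes 5 + 2 · -1 = 3
  Term 3 contributes 10 + 3 · -1 = 7
p(-1) = ⊕ of these = min[-5, 9, 3, 7] = -5.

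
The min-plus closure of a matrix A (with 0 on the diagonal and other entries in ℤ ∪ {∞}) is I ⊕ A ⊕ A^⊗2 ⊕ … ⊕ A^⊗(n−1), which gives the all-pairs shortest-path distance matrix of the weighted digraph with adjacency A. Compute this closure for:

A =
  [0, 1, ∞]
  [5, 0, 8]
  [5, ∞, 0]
Closure =
  [0, 1, 9]
  [5, 0, 8]
  [5, 6, 0]

This is the Floyd-Warshall all-pairs shortest-path computation. For each intermediate vertex k = 0, 1, …, 2, update dist[i][j] ← min(dist[i][j], dist[i][k] + dist[k][j]). The final matrix gives, for each (i, j), the minimum total weight of any directed path from i to j (possibly empty when i = j).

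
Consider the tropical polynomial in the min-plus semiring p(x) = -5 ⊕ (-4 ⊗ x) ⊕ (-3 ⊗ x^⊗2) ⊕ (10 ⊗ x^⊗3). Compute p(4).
p(4) = -5

A tropical monomial a ⊗ x^⊗i evaluates to a + i · x. Evaluating each term at x = 4:
  Term 0 contributes -5 + 0 · 4 = -5
  Term 1 contributes -4 + 1 · 4 = 0
  Term 2 contributes -3 + 2 · 4 = 5
  Term 3 contributes 10 + 3 · 4 = 22
p(4) = ⊕ of these = min[-5, 0, 5, 22] = -5.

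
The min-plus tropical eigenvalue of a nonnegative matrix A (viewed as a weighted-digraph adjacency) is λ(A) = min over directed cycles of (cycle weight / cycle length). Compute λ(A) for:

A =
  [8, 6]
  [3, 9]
λ(A) = 9/2

Enumerate directed cycles and compute their means (weight / length). Sample:
  cycle 0 → 0: weight = 8, length = 1, mean = 8/1 ≈ 8.000
  cycle 1 → 1: weight = 9, length = 1, mean = 9/1 ≈ 9.000
  cycle 0 → 1 → 0: weight = 9, length = 2, mean = 9/2 ≈ 4.500
  cycle 1 → 0 → 1: weight = 9, length = 2, mean = 9/2 ≈ 4.500
Minimum mean = 4.500, attained e.g. along the cycle 0 → 1 → 0 with weight 9 and length 2. So λ(A) = 9/2 = 9/2.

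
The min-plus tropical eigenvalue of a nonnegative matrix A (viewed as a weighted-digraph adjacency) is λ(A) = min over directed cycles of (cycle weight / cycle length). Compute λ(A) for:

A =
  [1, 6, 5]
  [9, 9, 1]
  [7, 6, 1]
λ(A) = 1

Enumerate directed cycles and compute their means (weight / length). Sample:
  cycle 0 → 0: weight = 1, length = 1, mean = 1/1 ≈ 1.000
  cycle 1 → 1: weight = 9, length = 1, mean = 9/1 ≈ 9.000
  cycle 2 → 2: weight = 1, length = 1, mean = 1/1 ≈ 1.000
  cycle 0 → 1 → 0: weight = 15, length = 2, mean = 15/2 ≈ 7.500
  cycle 0 → 2 → 0: weight = 12, length = 2, mean = 12/2 ≈ 6.000
  cycle 1 → 0 → 1: weight = 15, length = 2, mean = 15/2 ≈ 7.500
Minimum mean = 1.000, attained e.g. along the cycle 0 → 0 with weight 1 and length 1. So λ(A) = 1/1 = 1.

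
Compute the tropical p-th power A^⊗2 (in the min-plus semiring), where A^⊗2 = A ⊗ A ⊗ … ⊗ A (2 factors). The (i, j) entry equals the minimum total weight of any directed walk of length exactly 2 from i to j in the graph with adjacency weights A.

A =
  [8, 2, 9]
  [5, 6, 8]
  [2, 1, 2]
A^⊗2 =
  [7, 8, 10]
  [10, 7, 10]
  [4, 3, 4]

Each entry (A^⊗2)_ij equals the minimum over all length-2 walks i = v_0 → v_1 → … → v_2 = j of Σ_t A[v_t][v_{t+1}]. For example, for (i, j) = (0, 2) we minimise over 3 possible intermediate vertex sequences; the minimum is 10, attained along the walk 0 → 1 → 2.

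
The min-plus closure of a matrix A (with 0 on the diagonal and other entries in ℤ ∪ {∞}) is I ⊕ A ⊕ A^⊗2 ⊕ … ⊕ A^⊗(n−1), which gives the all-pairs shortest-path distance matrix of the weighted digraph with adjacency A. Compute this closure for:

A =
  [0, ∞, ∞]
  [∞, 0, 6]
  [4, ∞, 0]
Closure =
  [0, ∞, ∞]
  [10, 0, 6]
  [4, ∞, 0]

This is the Floyd-Warshall all-pairs shortest-path computation. For each intermediate vertex k = 0, 1, …, 2, update dist[i][j] ← min(dist[i][j], dist[i][k] + dist[k][j]). The final matrix gives, for each (i, j), the minimum total weight of any directed path from i to j (possibly empty when i = j).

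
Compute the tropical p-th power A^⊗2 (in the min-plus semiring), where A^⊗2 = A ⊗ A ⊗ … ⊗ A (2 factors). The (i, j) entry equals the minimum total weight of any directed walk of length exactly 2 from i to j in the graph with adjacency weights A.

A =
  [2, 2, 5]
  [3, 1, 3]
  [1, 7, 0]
A^⊗2 =
  [4, 3, 5]
  [4, 2, 3]
  [1, 3, 0]

Each entry (A^⊗2)_ij equals the minimum over all length-2 walks i = v_0 → v_1 → … → v_2 = j of Σ_t A[v_t][v_{t+1}]. For example, for (i, j) = (0, 2) we minimise over 3 possible intermediate vertex sequences; the minimum is 5, attained along the walk 0 → 1 → 2.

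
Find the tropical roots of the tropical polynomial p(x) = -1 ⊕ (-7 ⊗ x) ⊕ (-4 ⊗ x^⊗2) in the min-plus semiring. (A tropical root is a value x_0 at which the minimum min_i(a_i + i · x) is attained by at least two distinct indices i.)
Roots: {-3, 6}

Each tropical root is a break point of the lower envelope of the lines y = a_i + i · x (there are 3 lines, with slopes 0, 1, ..., 2). Only the lines that attain the minimum somewhere contribute to roots; other lines are dominated. Here the surviving (envelope) indices are i = 2, i = 1, i = 0.
Intersections between consecutive envelope lines give the roots: for adjacent envelope indices i < j the intersection is x = (a_i − a_j) / (j − i). Reading off the sorted break points: {-3, 6}.
Verification: at each break x_0, at least two indices attain the minimum of min_i(a_i + i · x_0).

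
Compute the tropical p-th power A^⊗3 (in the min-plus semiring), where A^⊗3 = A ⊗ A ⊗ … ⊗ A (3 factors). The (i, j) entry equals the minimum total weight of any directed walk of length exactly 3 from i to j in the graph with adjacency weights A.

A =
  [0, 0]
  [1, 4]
A^⊗3 =
  [0, 0]
  [1, 1]

Each entry (A^⊗3)_ij equals the minimum over all length-3 walks i = v_0 → v_1 → … → v_3 = j of Σ_t A[v_t][v_{t+1}]. For example, for (i, j) = (0, 1) we minimise over 4 possible intermediate vertex sequences; the minimum is 0, attained along the walk 0 → 0 → 0 → 1.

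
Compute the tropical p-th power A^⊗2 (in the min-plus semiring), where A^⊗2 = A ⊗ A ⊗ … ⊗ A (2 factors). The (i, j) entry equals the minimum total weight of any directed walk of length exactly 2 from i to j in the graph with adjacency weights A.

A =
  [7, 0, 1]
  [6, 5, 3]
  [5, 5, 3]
A^⊗2 =
  [6, 5, 3]
  [8, 6, 6]
  [8, 5, 6]

Each entry (A^⊗2)_ij equals the minimum over all length-2 walks i = v_0 → v_1 → … → v_2 = j of Σ_t A[v_t][v_{t+1}]. For example, for (i, j) = (0, 2) we minimise over 3 possible intermediate vertex sequences; the minimum is 3, attained along the walk 0 → 1 → 2.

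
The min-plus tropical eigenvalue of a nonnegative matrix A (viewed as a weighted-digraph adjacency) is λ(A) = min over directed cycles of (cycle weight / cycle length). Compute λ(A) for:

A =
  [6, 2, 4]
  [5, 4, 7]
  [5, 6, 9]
λ(A) = 7/2

Enumerate directed cycles and compute their means (weight / length). Sample:
  cycle 0 → 0: weight = 6, length = 1, mean = 6/1 ≈ 6.000
  cycle 1 → 1: weight = 4, length = 1, mean = 4/1 ≈ 4.000
  cycle 2 → 2: weight = 9, length = 1, mean = 9/1 ≈ 9.000
  cycle 0 → 1 → 0: weight = 7, length = 2, mean = 7/2 ≈ 3.500
  cycle 0 → 2 → 0: weight = 9, length = 2, mean = 9/2 ≈ 4.500
  cycle 1 → 0 → 1: weight = 7, length = 2, mean = 7/2 ≈ 3.500
Minimum mean = 3.500, attained e.g. along the cycle 0 → 1 → 0 with weight 7 and length 2. So λ(A) = 7/2 = 7/2.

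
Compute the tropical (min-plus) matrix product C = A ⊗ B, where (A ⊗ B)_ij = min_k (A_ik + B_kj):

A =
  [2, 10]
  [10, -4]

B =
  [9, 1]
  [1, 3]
A ⊗ B =
  [11, 3]
  [-3, -1]

Apply the min-plus product entry-by-entry:
  C[0][0] = min over k of (A[0][0] + B[0][0] = 2 + 9 = 11, A[0][1] + B[1][0] = 10 + 1 = 11) = 11 (attained at k = 0)
  C[0][1] = min over k of (A[0][0] + B[0][1] = 2 + 1 = 3, A[0][1] + B[1][1] = 10 + 3 = 13) = 3 (attained at k = 0)
  C[1][0] = min over k of (A[1][0] + B[0][0] = 10 + 9 = 19, A[1][1] + B[1][0] = -4 + 1 = -3) = -3 (attained at k = 1)
  C[1][1] = min over k of (A[1][0] + B[0][1] = 10 + 1 = 11, A[1][1] + B[1][1] = -4 + 3 = -1) = -1 (attained at k = 1)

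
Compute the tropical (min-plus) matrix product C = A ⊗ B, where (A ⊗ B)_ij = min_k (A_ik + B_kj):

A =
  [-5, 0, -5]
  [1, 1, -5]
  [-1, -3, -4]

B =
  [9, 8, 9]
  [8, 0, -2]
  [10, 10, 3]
A ⊗ B =
  [4, 0, -2]
  [5, 1, -2]
  [5, -3, -5]

Apply the min-plus product entry-by-entry:
  C[0][0] = min over k of (A[0][0] + B[0][0] = -5 + 9 = 4, A[0][1] + B[1][0] = 0 + 8 = 8, A[0][2] + B[2][0] = -5 + 10 = 5) = 4 (attained at k = 0)
  C[0][1] = min over k of (A[0][0] + B[0][1] = -5 + 8 = 3, A[0][1] + B[1][1] = 0 + 0 = 0, A[0][2] + B[2][1] = -5 + 10 = 5) = 0 (attained at k = 1)
  C[0][2] = min over k of (A[0][0] + B[0][2] = -5 + 9 = 4, A[0][1] + B[1][2] = 0 + -2 = -2, A[0][2] + B[2][2] = -5 + 3 = -2) = -2 (attained at k = 1)
  C[1][0] = min over k of (A[1][0] + B[0][0] = 1 + 9 = 10, A[1][1] + B[1][0] = 1 + 8 = 9, A[1][2] + B[2][0] = -5 + 10 = 5) = 5 (attained at k = 2)
  C[1][1] = min over k of (A[1][0] + B[0][1] = 1 + 8 = 9, A[1][1] + B[1][1] = 1 + 0 = 1, A[1][2] + B[2][1] = -5 + 10 = 5) = 1 (attained at k = 1)
  C[1][2] = min over k of (A[1][0] + B[0][2] = 1 + 9 = 10, A[1][1] + B[1][2] = 1 + -2 = -1, A[1][2] + B[2][2] = -5 + 3 = -2) = -2 (attained at k = 2)
  C[2][0] = min over k of (A[2][0] + B[0][0] = -1 + 9 = 8, A[2][1] + B[1][0] = -3 + 8 = 5, A[2][2] + B[2][0] = -4 + 10 = 6) = 5 (attained at k = 1)
  C[2][1] = min over k of (A[2][0] + B[0][1] = -1 + 8 = 7, A[2][1] + B[1][1] = -3 + 0 = -3, A[2][2] + B[2][1] = -4 + 10 = 6) = -3 (attained at k = 1)
  C[2][2] = min over k of (A[2][0] + B[0][2] = -1 + 9 = 8, A[2][1] + B[1][2] = -3 + -2 = -5, A[2][2] + B[2][2] = -4 + 3 = -1) = -5 (attained at k = 1)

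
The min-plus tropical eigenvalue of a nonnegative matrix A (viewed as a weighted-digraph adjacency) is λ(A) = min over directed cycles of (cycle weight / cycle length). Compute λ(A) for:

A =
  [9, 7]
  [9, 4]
λ(A) = 4

Enumerate directed cycles and compute their means (weight / length). Sample:
  cycle 0 → 0: weight = 9, length = 1, mean = 9/1 ≈ 9.000
  cycle 1 → 1: weight = 4, length = 1, mean = 4/1 ≈ 4.000
  cycle 0 → 1 → 0: weight = 16, length = 2, mean = 16/2 ≈ 8.000
  cycle 1 → 0 → 1: weight = 16, length = 2, mean = 16/2 ≈ 8.000
Minimum mean = 4.000, attained e.g. along the cycle 1 → 1 with weight 4 and length 1. So λ(A) = 4/1 = 4.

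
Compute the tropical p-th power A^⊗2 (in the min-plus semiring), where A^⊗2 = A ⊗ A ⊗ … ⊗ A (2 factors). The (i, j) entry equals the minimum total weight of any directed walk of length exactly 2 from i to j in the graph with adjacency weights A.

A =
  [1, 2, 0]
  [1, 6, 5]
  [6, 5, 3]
A^⊗2 =
  [2, 3, 1]
  [2, 3, 1]
  [6, 8, 6]

Each entry (A^⊗2)_ij equals the minimum over all length-2 walks i = v_0 → v_1 → … → v_2 = j of Σ_t A[v_t][v_{t+1}]. For example, for (i, j) = (0, 2) we minimise over 3 possible intermediate vertex sequences; the minimum is 1, attained along the walk 0 → 0 → 2.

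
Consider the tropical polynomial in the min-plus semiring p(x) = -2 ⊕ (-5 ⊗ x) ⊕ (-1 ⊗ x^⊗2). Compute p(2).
p(2) = -3

A tropical monomial a ⊗ x^⊗i evaluates to a + i · x. Evaluating each term at x = 2:
  Term 0 contributes -2 + 0 · 2 = -2
  Term 1 contributes -5 + 1 · 2 = -3
  Term 2 contributes -1 + 2 · 2 = 3
p(2) = ⊕ of these = min[-2, -3, 3] = -3.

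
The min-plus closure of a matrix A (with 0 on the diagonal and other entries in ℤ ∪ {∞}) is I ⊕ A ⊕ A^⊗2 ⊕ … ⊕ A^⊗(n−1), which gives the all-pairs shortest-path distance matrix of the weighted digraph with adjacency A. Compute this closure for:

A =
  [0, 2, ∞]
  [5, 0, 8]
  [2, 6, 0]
Closure =
  [0, 2, 10]
  [5, 0, 8]
  [2, 4, 0]

This is the Floyd-Warshall all-pairs shortest-path computation. For each intermediate vertex k = 0, 1, …, 2, update dist[i][j] ← min(dist[i][j], dist[i][k] + dist[k][j]). The final matrix gives, for each (i, j), the minimum total weight of any directed path from i to j (possibly empty when i = j).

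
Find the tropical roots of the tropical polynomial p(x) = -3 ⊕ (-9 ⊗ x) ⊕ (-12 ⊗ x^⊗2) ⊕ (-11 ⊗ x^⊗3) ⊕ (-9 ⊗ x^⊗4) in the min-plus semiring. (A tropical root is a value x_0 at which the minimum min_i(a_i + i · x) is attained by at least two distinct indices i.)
Roots: {-2, -1, 3, 6}

Each tropical root is a break point of the lower envelope of the lines y = a_i + i · x (there are 5 lines, with slopes 0, 1, ..., 4). Only the lines that attain the minimum somewhere contribute to roots; other lines are dominated. Here the surviving (envelope) indices are i = 4, i = 3, i = 2, i = 1, i = 0.
Intersections between consecutive envelope lines give the roots: for adjacent envelope indices i < j the intersection is x = (a_i − a_j) / (j − i). Reading off the sorted break points: {-2, -1, 3, 6}.
Verification: at each break x_0, at least two indices attain the minimum of min_i(a_i + i · x_0).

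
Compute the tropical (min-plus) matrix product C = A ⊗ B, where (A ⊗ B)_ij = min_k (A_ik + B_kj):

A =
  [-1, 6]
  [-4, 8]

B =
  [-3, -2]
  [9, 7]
A ⊗ B =
  [-4, -3]
  [-7, -6]

Apply the min-plus product entry-by-entry:
  C[0][0] = min over k of (A[0][0] + B[0][0] = -1 + -3 = -4, A[0][1] + B[1][0] = 6 + 9 = 15) = -4 (attained at k = 0)
  C[0][1] = min over k of (A[0][0] + B[0][1] = -1 + -2 = -3, A[0][1] + B[1][1] = 6 + 7 = 13) = -3 (attained at k = 0)
  C[1][0] = min over k of (A[1][0] + B[0][0] = -4 + -3 = -7, A[1][1] + B[1][0] = 8 + 9 = 17) = -7 (attained at k = 0)
  C[1][1] = min over k of (A[1][0] + B[0][1] = -4 + -2 = -6, A[1][1] + B[1][1] = 8 + 7 = 15) = -6 (attained at k = 0)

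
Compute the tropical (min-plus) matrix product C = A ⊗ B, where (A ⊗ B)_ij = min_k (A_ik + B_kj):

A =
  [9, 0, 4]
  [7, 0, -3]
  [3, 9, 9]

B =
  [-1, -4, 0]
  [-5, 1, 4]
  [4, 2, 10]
A ⊗ B =
  [-5, 1, 4]
  [-5, -1, 4]
  [2, -1, 3]

Apply the min-plus product entry-by-entry:
  C[0][0] = min over k of (A[0][0] + B[0][0] = 9 + -1 = 8, A[0][1] + B[1][0] = 0 + -5 = -5, A[0][2] + B[2][0] = 4 + 4 = 8) = -5 (attained at k = 1)
  C[0][1] = min over k of (A[0][0] + B[0][1] = 9 + -4 = 5, A[0][1] + B[1][1] = 0 + 1 = 1, A[0][2] + B[2][1] = 4 + 2 = 6) = 1 (attained at k = 1)
  C[0][2] = min over k of (A[0][0] + B[0][2] = 9 + 0 = 9, A[0][1] + B[1][2] = 0 + 4 = 4, A[0][2] + B[2][2] = 4 + 10 = 14) = 4 (attained at k = 1)
  C[1][0] = min over k of (A[1][0] + B[0][0] = 7 + -1 = 6, A[1][1] + B[1][0] = 0 + -5 = -5, A[1][2] + B[2][0] = -3 + 4 = 1) = -5 (attained at k = 1)
  C[1][1] = min over k of (A[1][0] + B[0][1] = 7 + -4 = 3, A[1][1] + B[1][1] = 0 + 1 = 1, A[1][2] + B[2][1] = -3 + 2 = -1) = -1 (attained at k = 2)
  C[1][2] = min over k of (A[1][0] + B[0][2] = 7 + 0 = 7, A[1][1] + B[1][2] = 0 + 4 = 4, A[1][2] + B[2][2] = -3 + 10 = 7) = 4 (attained at k = 1)
  C[2][0] = min over k of (A[2][0] + B[0][0] = 3 + -1 = 2, A[2][1] + B[1][0] = 9 + -5 = 4, A[2][2] + B[2][0] = 9 + 4 = 13) = 2 (attained at k = 0)
  C[2][1] = min over k of (A[2][0] + B[0][1] = 3 + -4 = -1, A[2][1] + B[1][1] = 9 + 1 = 10, A[2][2] + B[2][1] = 9 + 2 = 11) = -1 (attained at k = 0)
  C[2][2] = min over k of (A[2][0] + B[0][2] = 3 + 0 = 3, A[2][1] + B[1][2] = 9 + 4 = 13, A[2][2] + B[2][2] = 9 + 10 = 19) = 3 (attained at k = 0)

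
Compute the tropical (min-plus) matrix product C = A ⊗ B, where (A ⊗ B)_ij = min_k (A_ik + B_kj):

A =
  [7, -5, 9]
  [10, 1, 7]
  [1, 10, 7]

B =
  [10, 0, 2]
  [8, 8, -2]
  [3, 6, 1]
A ⊗ B =
  [3, 3, -7]
  [9, 9, -1]
  [10, 1, 3]

Apply the min-plus product entry-by-entry:
  C[0][0] = min over k of (A[0][0] + B[0][0] = 7 + 10 = 17, A[0][1] + B[1][0] = -5 + 8 = 3, A[0][2] + B[2][0] = 9 + 3 = 12) = 3 (attained at k = 1)
  C[0][1] = min over k of (A[0][0] + B[0][1] = 7 + 0 = 7, A[0][1] + B[1][1] = -5 + 8 = 3, A[0][2] + B[2][1] = 9 + 6 = 15) = 3 (attained at k = 1)
  C[0][2] = min over k of (A[0][0] + B[0][2] = 7 + 2 = 9, A[0][1] + B[1][2] = -5 + -2 = -7, A[0][2] + B[2][2] = 9 + 1 = 10) = -7 (attained at k = 1)
  C[1][0] = min over k of (A[1][0] + B[0][0] = 10 + 10 = 20, A[1][1] + B[1][0] = 1 + 8 = 9, A[1][2] + B[2][0] = 7 + 3 = 10) = 9 (attained at k = 1)
  C[1][1] = min over k of (A[1][0] + B[0][1] = 10 + 0 = 10, A[1][1] + B[1][1] = 1 + 8 = 9, A[1][2] + B[2][1] = 7 + 6 = 13) = 9 (attained at k = 1)
  C[1][2] = min over k of (A[1][0] + B[0][2] = 10 + 2 = 12, A[1][1] + B[1][2] = 1 + -2 = -1, A[1][2] + B[2][2] = 7 + 1 = 8) = -1 (attained at k = 1)
  C[2][0] = min over k of (A[2][0] + B[0][0] = 1 + 10 = 11, A[2][1] + B[1][0] = 10 + 8 = 18, A[2][2] + B[2][0] = 7 + 3 = 10) = 10 (attained at k = 2)
  C[2][1] = min over k of (A[2][0] + B[0][1] = 1 + 0 = 1, A[2][1] + B[1][1] = 10 + 8 = 18, A[2][2] + B[2][1] = 7 + 6 = 13) = 1 (attained at k = 0)
  C[2][2] = min over k of (A[2][0] + B[0][2] = 1 + 2 = 3, A[2][1] + B[1][2] = 10 + -2 = 8, A[2][2] + B[2][2] = 7 + 1 = 8) = 3 (attained at k = 0)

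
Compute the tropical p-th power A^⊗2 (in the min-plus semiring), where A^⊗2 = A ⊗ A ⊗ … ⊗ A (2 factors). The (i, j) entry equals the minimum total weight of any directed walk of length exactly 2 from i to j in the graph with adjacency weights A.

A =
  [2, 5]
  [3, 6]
A^⊗2 =
  [4, 7]
  [5, 8]

Each entry (A^⊗2)_ij equals the minimum over all length-2 walks i = v_0 → v_1 → … → v_2 = j of Σ_t A[v_t][v_{t+1}]. For example, for (i, j) = (0, 1) we minimise over 2 possible intermediate vertex sequences; the minimum is 7, attained along the walk 0 → 0 → 1.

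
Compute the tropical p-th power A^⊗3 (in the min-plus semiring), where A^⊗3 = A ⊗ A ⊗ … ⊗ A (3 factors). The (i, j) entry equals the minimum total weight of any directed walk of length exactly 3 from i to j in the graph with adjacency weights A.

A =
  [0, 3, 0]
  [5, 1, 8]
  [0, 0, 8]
A^⊗3 =
  [0, 0, 0]
  [5, 3, 5]
  [0, 0, 0]

Each entry (A^⊗3)_ij equals the minimum over all length-3 walks i = v_0 → v_1 → … → v_3 = j of Σ_t A[v_t][v_{t+1}]. For example, for (i, j) = (0, 2) we minimise over 9 possible intermediate vertex sequences; the minimum is 0, attained along the walk 0 → 0 → 0 → 2.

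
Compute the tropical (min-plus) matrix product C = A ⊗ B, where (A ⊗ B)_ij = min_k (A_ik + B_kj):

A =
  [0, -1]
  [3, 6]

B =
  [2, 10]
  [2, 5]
A ⊗ B =
  [1, 4]
  [5, 11]

Apply the min-plus product entry-by-entry:
  C[0][0] = min over k of (A[0][0] + B[0][0] = 0 + 2 = 2, A[0][1] + B[1][0] = -1 + 2 = 1) = 1 (attained at k = 1)
  C[0][1] = min over k of (A[0][0] + B[0][1] = 0 + 10 = 10, A[0][1] + B[1][1] = -1 + 5 = 4) = 4 (attained at k = 1)
  C[1][0] = min over k of (A[1][0] + B[0][0] = 3 + 2 = 5, A[1][1] + B[1][0] = 6 + 2 = 8) = 5 (attained at k = 0)
  C[1][1] = min over k of (A[1][0] + B[0][1] = 3 + 10 = 13, A[1][1] + B[1][1] = 6 + 5 = 11) = 11 (attained at k = 1)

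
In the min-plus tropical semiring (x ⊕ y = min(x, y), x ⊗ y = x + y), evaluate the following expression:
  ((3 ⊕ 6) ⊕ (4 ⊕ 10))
((3 ⊕ 6) ⊕ (4 ⊕ 10)) = 3

Expand innermost to outermost. Recall ⊕ takes the minimum of its arguments and ⊗ takes their sum. Working out the expression ((3 ⊕ 6) ⊕ (4 ⊕ 10)) gives 3.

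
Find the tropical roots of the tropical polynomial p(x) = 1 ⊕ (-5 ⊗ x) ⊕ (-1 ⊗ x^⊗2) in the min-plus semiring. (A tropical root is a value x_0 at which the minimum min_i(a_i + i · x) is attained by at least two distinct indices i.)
Roots: {-4, 6}

Each tropical root is a break point of the lower envelope of the lines y = a_i + i · x (there are 3 lines, with slopes 0, 1, ..., 2). Only the lines that attain the minimum somewhere contribute to roots; other lines are dominated. Here the surviving (envelope) indices are i = 2, i = 1, i = 0.
Intersections between consecutive envelope lines give the roots: for adjacent envelope indices i < j the intersection is x = (a_i − a_j) / (j − i). Reading off the sorted break points: {-4, 6}.
Verification: at each break x_0, at least two indices attain the minimum of min_i(a_i + i · x_0).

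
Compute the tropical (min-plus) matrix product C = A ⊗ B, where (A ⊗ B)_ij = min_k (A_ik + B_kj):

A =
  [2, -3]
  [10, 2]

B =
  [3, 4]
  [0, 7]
A ⊗ B =
  [-3, 4]
  [2, 9]

Apply the min-plus product entry-by-entry:
  C[0][0] = min over k of (A[0][0] + B[0][0] = 2 + 3 = 5, A[0][1] + B[1][0] = -3 + 0 = -3) = -3 (attained at k = 1)
  C[0][1] = min over k of (A[0][0] + B[0][1] = 2 + 4 = 6, A[0][1] + B[1][1] = -3 + 7 = 4) = 4 (attained at k = 1)
  C[1][0] = min over k of (A[1][0] + B[0][0] = 10 + 3 = 13, A[1][1] + B[1][0] = 2 + 0 = 2) = 2 (attained at k = 1)
  C[1][1] = min over k of (A[1][0] + B[0][1] = 10 + 4 = 14, A[1][1] + B[1][1] = 2 + 7 = 9) = 9 (attained at k = 1)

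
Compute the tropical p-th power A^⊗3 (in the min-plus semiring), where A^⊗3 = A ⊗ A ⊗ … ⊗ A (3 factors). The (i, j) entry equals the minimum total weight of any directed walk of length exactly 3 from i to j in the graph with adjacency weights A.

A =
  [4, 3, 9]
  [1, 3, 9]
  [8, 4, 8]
A^⊗3 =
  [7, 7, 13]
  [5, 7, 13]
  [8, 8, 14]

Each entry (A^⊗3)_ij equals the minimum over all length-3 walks i = v_0 → v_1 → … → v_3 = j of Σ_t A[v_t][v_{t+1}]. For example, for (i, j) = (0, 2) we minimise over 9 possible intermediate vertex sequences; the minimum is 13, attained along the walk 0 → 1 → 0 → 2.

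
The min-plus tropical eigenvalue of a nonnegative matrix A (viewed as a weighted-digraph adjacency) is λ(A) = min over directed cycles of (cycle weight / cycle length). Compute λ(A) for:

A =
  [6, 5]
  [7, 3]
λ(A) = 3

Enumerate directed cycles and compute their means (weight / length). Sample:
  cycle 0 → 0: weight = 6, length = 1, mean = 6/1 ≈ 6.000
  cycle 1 → 1: weight = 3, length = 1, mean = 3/1 ≈ 3.000
  cycle 0 → 1 → 0: weight = 12, length = 2, mean = 12/2 ≈ 6.000
  cycle 1 → 0 → 1: weight = 12, length = 2, mean = 12/2 ≈ 6.000
Minimum mean = 3.000, attained e.g. along the cycle 1 → 1 with weight 3 and length 1. So λ(A) = 3/1 = 3.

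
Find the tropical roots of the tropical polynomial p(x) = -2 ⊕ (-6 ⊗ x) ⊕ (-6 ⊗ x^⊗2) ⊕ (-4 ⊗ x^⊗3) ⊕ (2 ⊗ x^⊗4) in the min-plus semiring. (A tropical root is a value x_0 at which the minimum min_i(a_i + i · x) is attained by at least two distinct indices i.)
Roots: {-6, -2, 0, 4}

Each tropical root is a break point of the lower envelope of the lines y = a_i + i · x (there are 5 lines, with slopes 0, 1, ..., 4). Only the lines that attain the minimum somewhere contribute to roots; other lines are dominated. Here the surviving (envelope) indices are i = 4, i = 3, i = 2, i = 1, i = 0.
Intersections between consecutive envelope lines give the roots: for adjacent envelope indices i < j the intersection is x = (a_i − a_j) / (j − i). Reading off the sorted break points: {-6, -2, 0, 4}.
Verification: at each break x_0, at least two indices attain the minimum of min_i(a_i + i · x_0).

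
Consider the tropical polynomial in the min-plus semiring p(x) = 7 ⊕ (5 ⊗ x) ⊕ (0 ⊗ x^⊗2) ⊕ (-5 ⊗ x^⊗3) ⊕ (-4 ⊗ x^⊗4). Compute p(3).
p(3) = 4

A tropical monomial a ⊗ x^⊗i evaluates to a + i · x. Evaluating each term at x = 3:
  Term 0 contributes 7 + 0 · 3 = 7
  Term 1 contributes 5 + 1 · 3 = 8
  Term 2 contributes 0 + 2 · 3 = 6
  Term 3 contributes -5 + 3 · 3 = 4
  Term 4 contributes -4 + 4 · 3 = 8
p(3) = ⊕ of these = min[7, 8, 6, 4, 8] = 4.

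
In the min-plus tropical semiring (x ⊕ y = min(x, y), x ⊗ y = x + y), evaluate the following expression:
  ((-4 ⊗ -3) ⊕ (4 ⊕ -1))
((-4 ⊗ -3) ⊕ (4 ⊕ -1)) = -7

Expand innermost to outermost. Recall ⊕ takes the minimum of its arguments and ⊗ takes their sum. Working out the expression ((-4 ⊗ -3) ⊕ (4 ⊕ -1)) gives -7.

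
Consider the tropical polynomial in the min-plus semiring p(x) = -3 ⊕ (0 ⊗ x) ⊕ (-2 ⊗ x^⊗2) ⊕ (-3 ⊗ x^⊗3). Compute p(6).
p(6) = -3

A tropical monomial a ⊗ x^⊗i evaluates to a + i · x. Evaluating each term at x = 6:
  Term 0 contributes -3 + 0 · 6 = -3
  Term 1 contributes 0 + 1 · 6 = 6
  Term 2 contributes -2 + 2 · 6 = 10
  Term 3 contributes -3 + 3 · 6 = 15
p(6) = ⊕ of these = min[-3, 6, 10, 15] = -3.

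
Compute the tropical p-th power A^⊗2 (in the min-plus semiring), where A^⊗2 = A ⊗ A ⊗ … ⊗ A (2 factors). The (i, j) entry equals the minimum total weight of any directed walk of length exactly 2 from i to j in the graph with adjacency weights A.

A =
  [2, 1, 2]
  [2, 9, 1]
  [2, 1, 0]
A^⊗2 =
  [3, 3, 2]
  [3, 2, 1]
  [2, 1, 0]

Each entry (A^⊗2)_ij equals the minimum over all length-2 walks i = v_0 → v_1 → … → v_2 = j of Σ_t A[v_t][v_{t+1}]. For example, for (i, j) = (0, 2) we minimise over 3 possible intermediate vertex sequences; the minimum is 2, attained along the walk 0 → 1 → 2.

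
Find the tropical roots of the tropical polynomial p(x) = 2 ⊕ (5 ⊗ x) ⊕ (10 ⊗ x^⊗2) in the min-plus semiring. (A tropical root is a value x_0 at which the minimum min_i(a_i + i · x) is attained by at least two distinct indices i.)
Roots: {-5, -3}

Each tropical root is a break point of the lower envelope of the lines y = a_i + i · x (there are 3 lines, with slopes 0, 1, ..., 2). Only the lines that attain the minimum somewhere contribute to roots; other lines are dominated. Here the surviving (envelope) indices are i = 2, i = 1, i = 0.
Intersections between consecutive envelope lines give the roots: for adjacent envelope indices i < j the intersection is x = (a_i − a_j) / (j − i). Reading off the sorted break points: {-5, -3}.
Verification: at each break x_0, at least two indices attain the minimum of min_i(a_i + i · x_0).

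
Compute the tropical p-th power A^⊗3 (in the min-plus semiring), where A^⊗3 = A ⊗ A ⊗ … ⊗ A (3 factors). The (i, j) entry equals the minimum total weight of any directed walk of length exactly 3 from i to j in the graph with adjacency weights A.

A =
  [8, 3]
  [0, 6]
A^⊗3 =
  [9, 6]
  [3, 9]

Each entry (A^⊗3)_ij equals the minimum over all length-3 walks i = v_0 → v_1 → … → v_3 = j of Σ_t A[v_t][v_{t+1}]. For example, for (i, j) = (0, 1) we minimise over 4 possible intermediate vertex sequences; the minimum is 6, attained along the walk 0 → 1 → 0 → 1.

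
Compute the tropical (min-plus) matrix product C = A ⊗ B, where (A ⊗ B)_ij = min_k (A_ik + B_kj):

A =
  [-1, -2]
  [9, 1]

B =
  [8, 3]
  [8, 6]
A ⊗ B =
  [6, 2]
  [9, 7]

Apply the min-plus product entry-by-entry:
  C[0][0] = min over k of (A[0][0] + B[0][0] = -1 + 8 = 7, A[0][1] + B[1][0] = -2 + 8 = 6) = 6 (attained at k = 1)
  C[0][1] = min over k of (A[0][0] + B[0][1] = -1 + 3 = 2, A[0][1] + B[1][1] = -2 + 6 = 4) = 2 (attained at k = 0)
  C[1][0] = min over k of (A[1][0] + B[0][0] = 9 + 8 = 17, A[1][1] + B[1][0] = 1 + 8 = 9) = 9 (attained at k = 1)
  C[1][1] = min over k of (A[1][0] + B[0][1] = 9 + 3 = 12, A[1][1] + B[1][1] = 1 + 6 = 7) = 7 (attained at k = 1)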